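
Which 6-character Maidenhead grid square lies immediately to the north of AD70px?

Latitude subsquare x = 23; +1 → 24, wraps to 0 = a, carry into square.
Latitude square 0; +1 → 1.
The longitude characters are unchanged.

AD71pa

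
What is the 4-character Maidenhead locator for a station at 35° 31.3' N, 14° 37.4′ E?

JM75

Offset from 180°W / 90°S: lon 194.62°, lat 125.52°.
Field: 194.62/20 → 9 → J, 125.52/10 → 12 → M; chars JM.
Square: 14.62/2 → 7, 5.52/1 → 5; chars 75.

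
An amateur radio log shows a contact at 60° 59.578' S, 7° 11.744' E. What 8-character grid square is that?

JC39oa31

Offset from 180°W / 90°S: lon 187.19573°, lat 29.00703°.
Field: 187.19573/20 → 9 → J, 29.00703/10 → 2 → C; chars JC.
Square: 7.19573/2 → 3, 9.00703/1 → 9; chars 39.
Subsquare: 1.19573/0.0833333 → 14 → o, 0.00703/0.0416667 → 0 → a; chars oa.
Extended square: 0.02907/0.00833333 → 3, 0.00703/0.00416667 → 1; chars 31.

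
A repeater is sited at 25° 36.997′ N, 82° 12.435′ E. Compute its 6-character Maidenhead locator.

Offset from 180°W / 90°S: lon 262.2072°, lat 115.6166°.
Field: lon ⌊262.2072/20⌋ = 13 → N; lat ⌊115.6166/10⌋ = 11 → L.
Square: lon ⌊2.2072/2⌋ = 1; lat ⌊5.6166/1⌋ = 5.
Subsquare: lon ⌊0.2072/0.0833333⌋ = 2 → c; lat ⌊0.6166/0.0416667⌋ = 14 → o.

NL15co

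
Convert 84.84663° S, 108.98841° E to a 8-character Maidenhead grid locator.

Add 180° to longitude and 90° to latitude: 288.98841, 5.15337.
Field: lon ⌊288.98841/20⌋ = 14 → O; lat ⌊5.15337/10⌋ = 0 → A.
Square: lon ⌊8.98841/2⌋ = 4; lat ⌊5.15337/1⌋ = 5.
Subsquare: lon ⌊0.98841/0.0833333⌋ = 11 → l; lat ⌊0.15337/0.0416667⌋ = 3 → d.
Extended square: lon ⌊0.07174/0.00833333⌋ = 8; lat ⌊0.02837/0.00416667⌋ = 6.

OA45ld86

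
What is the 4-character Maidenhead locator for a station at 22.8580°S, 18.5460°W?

IG07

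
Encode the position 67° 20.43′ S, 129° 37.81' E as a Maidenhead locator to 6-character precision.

Add 180° to longitude and 90° to latitude: 309.6302, 22.6595.
Field: 309.6302/20 → 15 → P, 22.6595/10 → 2 → C; chars PC.
Square: 9.6302/2 → 4, 2.6595/1 → 2; chars 42.
Subsquare: 1.6302/0.0833333 → 19 → t, 0.6595/0.0416667 → 15 → p; chars tp.

PC42tp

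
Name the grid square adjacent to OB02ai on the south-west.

NB92xh

Longitude subsquare a = 0; −1 → -1, wraps to 23 = x, carry into square.
Longitude square 0; −1 → -1, wraps to 9, carry into field.
Longitude field O = 14; −1 → 13 = N.
Latitude subsquare i = 8; −1 → 7 = h.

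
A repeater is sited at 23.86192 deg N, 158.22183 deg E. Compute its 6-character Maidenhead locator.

QL93cu

Shift to the Maidenhead origin (180°W, 90°S): lon 338.2218, lat 113.8619.
Field: 338.2218/20 → 16 → Q, 113.8619/10 → 11 → L; chars QL.
Square: 18.2218/2 → 9, 3.8619/1 → 3; chars 93.
Subsquare: 0.2218/0.0833333 → 2 → c, 0.8619/0.0416667 → 20 → u; chars cu.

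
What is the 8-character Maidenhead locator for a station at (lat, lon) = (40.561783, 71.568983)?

MN50sn84

Add 180° to longitude and 90° to latitude: 251.56898, 130.56178.
Field: lon ⌊251.56898/20⌋ = 12 → M; lat ⌊130.56178/10⌋ = 13 → N.
Square: lon ⌊11.56898/2⌋ = 5; lat ⌊0.56178/1⌋ = 0.
Subsquare: lon ⌊1.56898/0.0833333⌋ = 18 → s; lat ⌊0.56178/0.0416667⌋ = 13 → n.
Extended square: lon ⌊0.06898/0.00833333⌋ = 8; lat ⌊0.02012/0.00416667⌋ = 4.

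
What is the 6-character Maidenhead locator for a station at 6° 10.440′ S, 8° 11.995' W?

Shift to the Maidenhead origin (180°W, 90°S): lon 171.8001, lat 83.8260.
Field: 171.8001/20 → 8 → I, 83.8260/10 → 8 → I; chars II.
Square: 11.8001/2 → 5, 3.8260/1 → 3; chars 53.
Subsquare: 1.8001/0.0833333 → 21 → v, 0.8260/0.0416667 → 19 → t; chars vt.

II53vt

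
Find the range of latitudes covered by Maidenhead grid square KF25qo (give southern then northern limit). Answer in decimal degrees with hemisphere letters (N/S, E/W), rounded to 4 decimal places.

34.4167° S, 34.3750° S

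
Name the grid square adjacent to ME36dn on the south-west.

ME36cm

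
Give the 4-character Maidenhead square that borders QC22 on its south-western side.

Longitude square 2; −1 → 1.
Latitude square 2; −1 → 1.

QC11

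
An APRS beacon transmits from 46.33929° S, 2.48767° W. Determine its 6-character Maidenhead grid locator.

IE83sp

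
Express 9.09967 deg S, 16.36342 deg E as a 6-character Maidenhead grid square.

Shift to the Maidenhead origin (180°W, 90°S): lon 196.3634, lat 80.9003.
Field: 196.3634/20 → 9 → J, 80.9003/10 → 8 → I; chars JI.
Square: 16.3634/2 → 8, 0.9003/1 → 0; chars 80.
Subsquare: 0.3634/0.0833333 → 4 → e, 0.9003/0.0416667 → 21 → v; chars ev.

JI80ev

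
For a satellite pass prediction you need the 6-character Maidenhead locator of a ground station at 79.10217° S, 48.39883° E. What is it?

Add 180° to longitude and 90° to latitude: 228.3988, 10.8978.
Field (20°×10°, letters A–R): 228.3988/20 → 11 → L, 10.8978/10 → 1 → B; chars LB.
Square (2°×1°, digits 0–9): 8.3988/2 → 4, 0.8978/1 → 0; chars 40.
Subsquare (5′×2.5′, letters a–x): 0.3988/0.0833333 → 4 → e, 0.8978/0.0416667 → 21 → v; chars ev.

LB40ev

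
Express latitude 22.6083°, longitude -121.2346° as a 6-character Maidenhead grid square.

CL92jo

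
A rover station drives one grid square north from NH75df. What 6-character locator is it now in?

NH75dg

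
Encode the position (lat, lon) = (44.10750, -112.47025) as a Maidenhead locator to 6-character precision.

DN34sc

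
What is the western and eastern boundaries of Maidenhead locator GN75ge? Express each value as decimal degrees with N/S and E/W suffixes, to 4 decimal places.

Field G=6, N=13: +6·20° lon, +13·10° lat → SW at lon -60°, lat 40°.
Square 7, 5: +7·2° lon, +5·1° lat → SW at lon -46°, lat 45°.
Subsquare g=6, e=4: +6·0.0833333° lon, +4·0.0416667° lat → SW at lon -45.5°, lat 45.1667°.
Cell spans 0.0833333° lon × 0.0416667° lat.
west 45.5000° W, east 45.4167° W.

45.5000° W, 45.4167° W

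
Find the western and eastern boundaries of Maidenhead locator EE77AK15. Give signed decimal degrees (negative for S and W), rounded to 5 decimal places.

-85.99167, -85.98333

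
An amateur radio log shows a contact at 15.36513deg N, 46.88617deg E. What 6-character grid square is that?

LK35ki

Add 180° to longitude and 90° to latitude: 226.8862, 105.3651.
Field: 226.8862/20 → 11 → L, 105.3651/10 → 10 → K; chars LK.
Square: 6.8862/2 → 3, 5.3651/1 → 5; chars 35.
Subsquare: 0.8862/0.0833333 → 10 → k, 0.3651/0.0416667 → 8 → i; chars ki.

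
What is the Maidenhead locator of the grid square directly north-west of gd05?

FD96

Longitude square 0; −1 → -1, wraps to 9, carry into field.
Longitude field G = 6; −1 → 5 = F.
Latitude square 5; +1 → 6.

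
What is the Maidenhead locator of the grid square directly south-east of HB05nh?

HB05og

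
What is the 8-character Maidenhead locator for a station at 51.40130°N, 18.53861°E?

JO91gj46

Shift to the Maidenhead origin (180°W, 90°S): lon 198.53861, lat 141.40130.
Field (20°×10°, letters A–R): 198.53861/20 → 9 → J, 141.40130/10 → 14 → O; chars JO.
Square (2°×1°, digits 0–9): 18.53861/2 → 9, 1.40130/1 → 1; chars 91.
Subsquare (5′×2.5′, letters a–x): 0.53861/0.0833333 → 6 → g, 0.40130/0.0416667 → 9 → j; chars gj.
Extended square (30″×15″, digits 0–9): 0.03861/0.00833333 → 4, 0.02630/0.00416667 → 6; chars 46.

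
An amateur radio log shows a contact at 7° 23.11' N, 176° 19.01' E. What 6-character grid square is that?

RJ87dj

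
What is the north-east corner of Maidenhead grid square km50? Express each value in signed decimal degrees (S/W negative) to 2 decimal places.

Field K=10, M=12: +10·20° lon, +12·10° lat → SW at lon 20°, lat 30°.
Square 5, 0: +5·2° lon, +0·1° lat → SW at lon 30°, lat 30°.
Cell spans 2° lon × 1° lat. NE corner is SW corner plus one full cell.
latitude 31.00, longitude 32.00.

31.00, 32.00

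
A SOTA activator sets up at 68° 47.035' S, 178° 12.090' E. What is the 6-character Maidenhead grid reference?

Offset from 180°W / 90°S: lon 358.2015°, lat 21.2161°.
Field: 358.2015/20 → 17 → R, 21.2161/10 → 2 → C; chars RC.
Square: 18.2015/2 → 9, 1.2161/1 → 1; chars 91.
Subsquare: 0.2015/0.0833333 → 2 → c, 0.2161/0.0416667 → 5 → f; chars cf.

RC91cf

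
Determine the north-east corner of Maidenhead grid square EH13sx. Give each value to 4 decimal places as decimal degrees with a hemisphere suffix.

Field E=4, H=7: +4·20° lon, +7·10° lat → SW at lon -100°, lat -20°.
Square 1, 3: +1·2° lon, +3·1° lat → SW at lon -98°, lat -17°.
Subsquare s=18, x=23: +18·0.0833333° lon, +23·0.0416667° lat → SW at lon -96.5°, lat -16.0417°.
Cell spans 0.0833333° lon × 0.0416667° lat. NE corner is SW corner plus one full cell.
latitude 16.0000° S, longitude 96.4167° W.

16.0000° S, 96.4167° W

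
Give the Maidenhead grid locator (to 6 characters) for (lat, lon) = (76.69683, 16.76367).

Offset from 180°W / 90°S: lon 196.7637°, lat 166.6968°.
Field: 196.7637/20 → 9 → J, 166.6968/10 → 16 → Q; chars JQ.
Square: 16.7637/2 → 8, 6.6968/1 → 6; chars 86.
Subsquare: 0.7637/0.0833333 → 9 → j, 0.6968/0.0416667 → 16 → q; chars jq.

JQ86jq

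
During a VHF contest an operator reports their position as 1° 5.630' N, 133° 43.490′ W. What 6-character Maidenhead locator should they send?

CJ31dc

Shift to the Maidenhead origin (180°W, 90°S): lon 46.2752, lat 91.0938.
Field: lon ⌊46.2752/20⌋ = 2 → C; lat ⌊91.0938/10⌋ = 9 → J.
Square: lon ⌊6.2752/2⌋ = 3; lat ⌊1.0938/1⌋ = 1.
Subsquare: lon ⌊0.2752/0.0833333⌋ = 3 → d; lat ⌊0.0938/0.0416667⌋ = 2 → c.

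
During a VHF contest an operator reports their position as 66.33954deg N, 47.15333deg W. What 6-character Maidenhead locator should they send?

GP66ki

Shift to the Maidenhead origin (180°W, 90°S): lon 132.8467, lat 156.3395.
Field: lon ⌊132.8467/20⌋ = 6 → G; lat ⌊156.3395/10⌋ = 15 → P.
Square: lon ⌊12.8467/2⌋ = 6; lat ⌊6.3395/1⌋ = 6.
Subsquare: lon ⌊0.8467/0.0833333⌋ = 10 → k; lat ⌊0.3395/0.0416667⌋ = 8 → i.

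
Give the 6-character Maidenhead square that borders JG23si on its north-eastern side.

Longitude subsquare s = 18; +1 → 19 = t.
Latitude subsquare i = 8; +1 → 9 = j.

JG23tj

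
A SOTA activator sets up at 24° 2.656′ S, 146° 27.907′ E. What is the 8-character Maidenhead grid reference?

Shift to the Maidenhead origin (180°W, 90°S): lon 326.46512, lat 65.95573.
Field: lon ⌊326.46512/20⌋ = 16 → Q; lat ⌊65.95573/10⌋ = 6 → G.
Square: lon ⌊6.46512/2⌋ = 3; lat ⌊5.95573/1⌋ = 5.
Subsquare: lon ⌊0.46512/0.0833333⌋ = 5 → f; lat ⌊0.95573/0.0416667⌋ = 22 → w.
Extended square: lon ⌊0.04845/0.00833333⌋ = 5; lat ⌊0.03907/0.00416667⌋ = 9.

QG35fw59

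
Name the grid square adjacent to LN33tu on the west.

LN33su

Longitude subsquare t = 19; −1 → 18 = s.
The latitude characters are unchanged.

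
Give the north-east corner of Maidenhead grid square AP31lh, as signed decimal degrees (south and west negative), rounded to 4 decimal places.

Field A=0, P=15: +0·20° lon, +15·10° lat → SW at lon -180°, lat 60°.
Square 3, 1: +3·2° lon, +1·1° lat → SW at lon -174°, lat 61°.
Subsquare l=11, h=7: +11·0.0833333° lon, +7·0.0416667° lat → SW at lon -173.083°, lat 61.2917°.
Cell spans 0.0833333° lon × 0.0416667° lat. NE corner is SW corner plus one full cell.
latitude 61.3333, longitude -173.0000.

61.3333, -173.0000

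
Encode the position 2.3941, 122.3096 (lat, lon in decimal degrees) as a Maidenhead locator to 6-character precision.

Offset from 180°W / 90°S: lon 302.3096°, lat 92.3941°.
Field: lon ⌊302.3096/20⌋ = 15 → P; lat ⌊92.3941/10⌋ = 9 → J.
Square: lon ⌊2.3096/2⌋ = 1; lat ⌊2.3941/1⌋ = 2.
Subsquare: lon ⌊0.3096/0.0833333⌋ = 3 → d; lat ⌊0.3941/0.0416667⌋ = 9 → j.

PJ12dj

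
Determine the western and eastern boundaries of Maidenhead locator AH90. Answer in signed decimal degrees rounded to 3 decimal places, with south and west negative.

Field A=0, H=7: +0·20° lon, +7·10° lat → SW at lon -180°, lat -20°.
Square 9, 0: +9·2° lon, +0·1° lat → SW at lon -162°, lat -20°.
Cell spans 2° lon × 1° lat.
west -162.000, east -160.000.

-162.000, -160.000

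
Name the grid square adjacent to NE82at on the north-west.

Longitude subsquare a = 0; −1 → -1, wraps to 23 = x, carry into square.
Longitude square 8; −1 → 7.
Latitude subsquare t = 19; +1 → 20 = u.

NE72xu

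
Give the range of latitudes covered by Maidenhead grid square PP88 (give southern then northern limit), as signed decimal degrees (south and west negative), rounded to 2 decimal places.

68.00, 69.00

Field P=15, P=15: +15·20° lon, +15·10° lat → SW at lon 120°, lat 60°.
Square 8, 8: +8·2° lon, +8·1° lat → SW at lon 136°, lat 68°.
Cell spans 2° lon × 1° lat.
south 68.00, north 69.00.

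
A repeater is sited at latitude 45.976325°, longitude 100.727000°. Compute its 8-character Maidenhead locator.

ON05ix74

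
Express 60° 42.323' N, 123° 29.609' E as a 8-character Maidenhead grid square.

PP10rq99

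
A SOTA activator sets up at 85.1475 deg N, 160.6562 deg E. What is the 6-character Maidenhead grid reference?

Add 180° to longitude and 90° to latitude: 340.6562, 175.1475.
Field: lon ⌊340.6562/20⌋ = 17 → R; lat ⌊175.1475/10⌋ = 17 → R.
Square: lon ⌊0.6562/2⌋ = 0; lat ⌊5.1475/1⌋ = 5.
Subsquare: lon ⌊0.6562/0.0833333⌋ = 7 → h; lat ⌊0.1475/0.0416667⌋ = 3 → d.

RR05hd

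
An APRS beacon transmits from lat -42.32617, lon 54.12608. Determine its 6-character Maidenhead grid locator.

LE77bq

Offset from 180°W / 90°S: lon 234.1261°, lat 47.6738°.
Field: 234.1261/20 → 11 → L, 47.6738/10 → 4 → E; chars LE.
Square: 14.1261/2 → 7, 7.6738/1 → 7; chars 77.
Subsquare: 0.1261/0.0833333 → 1 → b, 0.6738/0.0416667 → 16 → q; chars bq.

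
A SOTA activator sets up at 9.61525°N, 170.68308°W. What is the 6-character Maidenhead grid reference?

AJ49po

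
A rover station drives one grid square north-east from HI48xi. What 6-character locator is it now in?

Longitude subsquare x = 23; +1 → 24, wraps to 0 = a, carry into square.
Longitude square 4; +1 → 5.
Latitude subsquare i = 8; +1 → 9 = j.

HI58aj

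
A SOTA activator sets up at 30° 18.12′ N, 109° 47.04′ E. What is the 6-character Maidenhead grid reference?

OM40vh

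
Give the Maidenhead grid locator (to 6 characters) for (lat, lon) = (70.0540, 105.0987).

Offset from 180°W / 90°S: lon 285.0987°, lat 160.0540°.
Field (20°×10°, letters A–R): 285.0987/20 → 14 → O, 160.0540/10 → 16 → Q; chars OQ.
Square (2°×1°, digits 0–9): 5.0987/2 → 2, 0.0540/1 → 0; chars 20.
Subsquare (5′×2.5′, letters a–x): 1.0987/0.0833333 → 13 → n, 0.0540/0.0416667 → 1 → b; chars nb.

OQ20nb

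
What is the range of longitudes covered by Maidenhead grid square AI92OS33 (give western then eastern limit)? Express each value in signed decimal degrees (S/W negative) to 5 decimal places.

-160.80833, -160.80000

Field A=0, I=8: +0·20° lon, +8·10° lat → SW at lon -180°, lat -10°.
Square 9, 2: +9·2° lon, +2·1° lat → SW at lon -162°, lat -8°.
Subsquare o=14, s=18: +14·0.0833333° lon, +18·0.0416667° lat → SW at lon -160.833°, lat -7.25°.
Extended square 3, 3: +3·0.00833333° lon, +3·0.00416667° lat → SW at lon -160.808°, lat -7.2375°.
Cell spans 0.00833333° lon × 0.00416667° lat.
west -160.80833, east -160.80000.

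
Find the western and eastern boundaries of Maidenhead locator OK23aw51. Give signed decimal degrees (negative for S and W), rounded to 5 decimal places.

Field O=14, K=10: +14·20° lon, +10·10° lat → SW at lon 100°, lat 10°.
Square 2, 3: +2·2° lon, +3·1° lat → SW at lon 104°, lat 13°.
Subsquare a=0, w=22: +0·0.0833333° lon, +22·0.0416667° lat → SW at lon 104°, lat 13.9167°.
Extended square 5, 1: +5·0.00833333° lon, +1·0.00416667° lat → SW at lon 104.042°, lat 13.9208°.
Cell spans 0.00833333° lon × 0.00416667° lat.
west 104.04167, east 104.05000.

104.04167, 104.05000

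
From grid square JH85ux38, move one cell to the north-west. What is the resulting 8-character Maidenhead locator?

JH85ux29

Longitude extended square 3; −1 → 2.
Latitude extended square 8; +1 → 9.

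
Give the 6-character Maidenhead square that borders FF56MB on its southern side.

Latitude subsquare b = 1; −1 → 0 = a.
The longitude characters are unchanged.

FF56ma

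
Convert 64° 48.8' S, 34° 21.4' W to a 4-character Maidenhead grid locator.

HC25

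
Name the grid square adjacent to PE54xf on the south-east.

Longitude subsquare x = 23; +1 → 24, wraps to 0 = a, carry into square.
Longitude square 5; +1 → 6.
Latitude subsquare f = 5; −1 → 4 = e.

PE64ae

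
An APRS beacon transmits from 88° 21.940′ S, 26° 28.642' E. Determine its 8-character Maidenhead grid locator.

Shift to the Maidenhead origin (180°W, 90°S): lon 206.47737, lat 1.63433.
Field: 206.47737/20 → 10 → K, 1.63433/10 → 0 → A; chars KA.
Square: 6.47737/2 → 3, 1.63433/1 → 1; chars 31.
Subsquare: 0.47737/0.0833333 → 5 → f, 0.63433/0.0416667 → 15 → p; chars fp.
Extended square: 0.06070/0.00833333 → 7, 0.00933/0.00416667 → 2; chars 72.

KA31fp72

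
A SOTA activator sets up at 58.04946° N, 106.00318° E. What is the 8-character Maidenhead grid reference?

OO38ab01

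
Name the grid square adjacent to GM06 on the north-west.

FM97

Longitude square 0; −1 → -1, wraps to 9, carry into field.
Longitude field G = 6; −1 → 5 = F.
Latitude square 6; +1 → 7.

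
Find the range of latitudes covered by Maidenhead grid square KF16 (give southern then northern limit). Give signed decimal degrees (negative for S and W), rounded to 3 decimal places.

-34.000, -33.000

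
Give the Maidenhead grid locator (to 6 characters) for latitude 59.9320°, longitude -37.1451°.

Shift to the Maidenhead origin (180°W, 90°S): lon 142.8549, lat 149.9320.
Field (20°×10°, letters A–R): 142.8549/20 → 7 → H, 149.9320/10 → 14 → O; chars HO.
Square (2°×1°, digits 0–9): 2.8549/2 → 1, 9.9320/1 → 9; chars 19.
Subsquare (5′×2.5′, letters a–x): 0.8549/0.0833333 → 10 → k, 0.9320/0.0416667 → 22 → w; chars kw.

HO19kw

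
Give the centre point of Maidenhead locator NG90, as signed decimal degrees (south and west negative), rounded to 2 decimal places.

Field N=13, G=6: +13·20° lon, +6·10° lat → SW at lon 80°, lat -30°.
Square 9, 0: +9·2° lon, +0·1° lat → SW at lon 98°, lat -30°.
Cell spans 2° lon × 1° lat. Centre is SW corner plus half of each.
latitude -29.50, longitude 99.00.

-29.50, 99.00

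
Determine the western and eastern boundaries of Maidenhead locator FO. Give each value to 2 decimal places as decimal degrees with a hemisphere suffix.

80.00° W, 60.00° W

Field F=5, O=14: +5·20° lon, +14·10° lat → SW at lon -80°, lat 50°.
Cell spans 20° lon × 10° lat.
west 80.00° W, east 60.00° W.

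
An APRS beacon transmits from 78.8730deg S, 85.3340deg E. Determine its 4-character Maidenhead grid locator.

Shift to the Maidenhead origin (180°W, 90°S): lon 265.33, lat 11.13.
Field (20°×10°, letters A–R): 265.33/20 → 13 → N, 11.13/10 → 1 → B; chars NB.
Square (2°×1°, digits 0–9): 5.33/2 → 2, 1.13/1 → 1; chars 21.

NB21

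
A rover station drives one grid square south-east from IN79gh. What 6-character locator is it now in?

Longitude subsquare g = 6; +1 → 7 = h.
Latitude subsquare h = 7; −1 → 6 = g.

IN79hg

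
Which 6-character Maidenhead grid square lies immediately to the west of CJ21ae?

CJ11xe

Longitude subsquare a = 0; −1 → -1, wraps to 23 = x, carry into square.
Longitude square 2; −1 → 1.
The latitude characters are unchanged.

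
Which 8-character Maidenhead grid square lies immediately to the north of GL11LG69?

Latitude extended square 9; +1 → 10, wraps to 0, carry into subsquare.
Latitude subsquare g = 6; +1 → 7 = h.
The longitude characters are unchanged.

GL11lh60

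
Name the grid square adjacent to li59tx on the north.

Latitude subsquare x = 23; +1 → 24, wraps to 0 = a, carry into square.
Latitude square 9; +1 → 10, wraps to 0, carry into field.
Latitude field I = 8; +1 → 9 = J.
The longitude characters are unchanged.

LJ50ta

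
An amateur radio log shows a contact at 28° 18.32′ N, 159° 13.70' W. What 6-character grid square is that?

BL08jh

Shift to the Maidenhead origin (180°W, 90°S): lon 20.7717, lat 118.3053.
Field (20°×10°, letters A–R): 20.7717/20 → 1 → B, 118.3053/10 → 11 → L; chars BL.
Square (2°×1°, digits 0–9): 0.7717/2 → 0, 8.3053/1 → 8; chars 08.
Subsquare (5′×2.5′, letters a–x): 0.7717/0.0833333 → 9 → j, 0.3053/0.0416667 → 7 → h; chars jh.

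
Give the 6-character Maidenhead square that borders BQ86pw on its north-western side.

BQ86ox

Longitude subsquare p = 15; −1 → 14 = o.
Latitude subsquare w = 22; +1 → 23 = x.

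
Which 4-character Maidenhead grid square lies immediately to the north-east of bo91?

CO02

Longitude square 9; +1 → 10, wraps to 0, carry into field.
Longitude field B = 1; +1 → 2 = C.
Latitude square 1; +1 → 2.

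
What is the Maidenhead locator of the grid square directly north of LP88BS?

Latitude subsquare s = 18; +1 → 19 = t.
The longitude characters are unchanged.

LP88bt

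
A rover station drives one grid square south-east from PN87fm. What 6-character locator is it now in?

PN87gl

Longitude subsquare f = 5; +1 → 6 = g.
Latitude subsquare m = 12; −1 → 11 = l.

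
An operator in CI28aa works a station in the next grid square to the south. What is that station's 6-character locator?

CI27ax

Latitude subsquare a = 0; −1 → -1, wraps to 23 = x, carry into square.
Latitude square 8; −1 → 7.
The longitude characters are unchanged.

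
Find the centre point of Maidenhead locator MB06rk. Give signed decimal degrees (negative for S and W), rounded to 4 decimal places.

Field M=12, B=1: +12·20° lon, +1·10° lat → SW at lon 60°, lat -80°.
Square 0, 6: +0·2° lon, +6·1° lat → SW at lon 60°, lat -74°.
Subsquare r=17, k=10: +17·0.0833333° lon, +10·0.0416667° lat → SW at lon 61.4167°, lat -73.5833°.
Cell spans 0.0833333° lon × 0.0416667° lat. Centre is SW corner plus half of each.
latitude -73.5625, longitude 61.4583.

-73.5625, 61.4583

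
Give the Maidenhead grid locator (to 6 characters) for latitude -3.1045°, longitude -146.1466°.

BI66wv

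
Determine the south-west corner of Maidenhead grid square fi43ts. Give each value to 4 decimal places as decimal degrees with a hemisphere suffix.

Field F=5, I=8: +5·20° lon, +8·10° lat → SW at lon -80°, lat -10°.
Square 4, 3: +4·2° lon, +3·1° lat → SW at lon -72°, lat -7°.
Subsquare t=19, s=18: +19·0.0833333° lon, +18·0.0416667° lat → SW at lon -70.4167°, lat -6.25°.
latitude 6.2500° S, longitude 70.4167° W.

6.2500° S, 70.4167° W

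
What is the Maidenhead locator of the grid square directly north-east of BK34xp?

BK44aq

Longitude subsquare x = 23; +1 → 24, wraps to 0 = a, carry into square.
Longitude square 3; +1 → 4.
Latitude subsquare p = 15; +1 → 16 = q.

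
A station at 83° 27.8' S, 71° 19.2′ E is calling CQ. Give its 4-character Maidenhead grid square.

MA56

Offset from 180°W / 90°S: lon 251.32°, lat 6.54°.
Field: lon ⌊251.32/20⌋ = 12 → M; lat ⌊6.54/10⌋ = 0 → A.
Square: lon ⌊11.32/2⌋ = 5; lat ⌊6.54/1⌋ = 6.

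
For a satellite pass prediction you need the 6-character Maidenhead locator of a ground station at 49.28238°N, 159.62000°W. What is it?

Add 180° to longitude and 90° to latitude: 20.3800, 139.2824.
Field: 20.3800/20 → 1 → B, 139.2824/10 → 13 → N; chars BN.
Square: 0.3800/2 → 0, 9.2824/1 → 9; chars 09.
Subsquare: 0.3800/0.0833333 → 4 → e, 0.2824/0.0416667 → 6 → g; chars eg.

BN09eg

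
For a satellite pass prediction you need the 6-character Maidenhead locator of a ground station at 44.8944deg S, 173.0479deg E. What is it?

Offset from 180°W / 90°S: lon 353.0479°, lat 45.1056°.
Field: lon ⌊353.0479/20⌋ = 17 → R; lat ⌊45.1056/10⌋ = 4 → E.
Square: lon ⌊13.0479/2⌋ = 6; lat ⌊5.1056/1⌋ = 5.
Subsquare: lon ⌊1.0479/0.0833333⌋ = 12 → m; lat ⌊0.1056/0.0416667⌋ = 2 → c.

RE65mc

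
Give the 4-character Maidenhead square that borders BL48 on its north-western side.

Longitude square 4; −1 → 3.
Latitude square 8; +1 → 9.

BL39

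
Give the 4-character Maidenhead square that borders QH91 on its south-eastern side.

RH00

Longitude square 9; +1 → 10, wraps to 0, carry into field.
Longitude field Q = 16; +1 → 17 = R.
Latitude square 1; −1 → 0.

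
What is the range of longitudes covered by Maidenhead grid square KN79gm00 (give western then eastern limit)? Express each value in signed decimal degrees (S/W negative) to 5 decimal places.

Field K=10, N=13: +10·20° lon, +13·10° lat → SW at lon 20°, lat 40°.
Square 7, 9: +7·2° lon, +9·1° lat → SW at lon 34°, lat 49°.
Subsquare g=6, m=12: +6·0.0833333° lon, +12·0.0416667° lat → SW at lon 34.5°, lat 49.5°.
Extended square 0, 0: +0·0.00833333° lon, +0·0.00416667° lat → SW at lon 34.5°, lat 49.5°.
Cell spans 0.00833333° lon × 0.00416667° lat.
west 34.50000, east 34.50833.

34.50000, 34.50833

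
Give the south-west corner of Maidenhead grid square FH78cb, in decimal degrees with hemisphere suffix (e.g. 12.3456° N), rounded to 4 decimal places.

11.9583° S, 65.8333° W

Field F=5, H=7: +5·20° lon, +7·10° lat → SW at lon -80°, lat -20°.
Square 7, 8: +7·2° lon, +8·1° lat → SW at lon -66°, lat -12°.
Subsquare c=2, b=1: +2·0.0833333° lon, +1·0.0416667° lat → SW at lon -65.8333°, lat -11.9583°.
latitude 11.9583° S, longitude 65.8333° W.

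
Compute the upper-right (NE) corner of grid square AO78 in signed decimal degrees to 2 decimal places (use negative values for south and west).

Field A=0, O=14: +0·20° lon, +14·10° lat → SW at lon -180°, lat 50°.
Square 7, 8: +7·2° lon, +8·1° lat → SW at lon -166°, lat 58°.
Cell spans 2° lon × 1° lat. NE corner is SW corner plus one full cell.
latitude 59.00, longitude -164.00.

59.00, -164.00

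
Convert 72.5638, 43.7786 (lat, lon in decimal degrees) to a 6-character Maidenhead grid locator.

LQ12vn

Add 180° to longitude and 90° to latitude: 223.7786, 162.5638.
Field (20°×10°, letters A–R): 223.7786/20 → 11 → L, 162.5638/10 → 16 → Q; chars LQ.
Square (2°×1°, digits 0–9): 3.7786/2 → 1, 2.5638/1 → 2; chars 12.
Subsquare (5′×2.5′, letters a–x): 1.7786/0.0833333 → 21 → v, 0.5638/0.0416667 → 13 → n; chars vn.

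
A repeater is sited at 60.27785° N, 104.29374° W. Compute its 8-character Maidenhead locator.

DP70ug46

Shift to the Maidenhead origin (180°W, 90°S): lon 75.70626, lat 150.27785.
Field: 75.70626/20 → 3 → D, 150.27785/10 → 15 → P; chars DP.
Square: 15.70626/2 → 7, 0.27785/1 → 0; chars 70.
Subsquare: 1.70626/0.0833333 → 20 → u, 0.27785/0.0416667 → 6 → g; chars ug.
Extended square: 0.03959/0.00833333 → 4, 0.02785/0.00416667 → 6; chars 46.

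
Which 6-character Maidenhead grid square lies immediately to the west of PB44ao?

Longitude subsquare a = 0; −1 → -1, wraps to 23 = x, carry into square.
Longitude square 4; −1 → 3.
The latitude characters are unchanged.

PB34xo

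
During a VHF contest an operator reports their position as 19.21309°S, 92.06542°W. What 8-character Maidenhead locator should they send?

EH30xs28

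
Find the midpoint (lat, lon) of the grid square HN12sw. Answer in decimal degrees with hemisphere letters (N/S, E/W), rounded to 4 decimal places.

Field H=7, N=13: +7·20° lon, +13·10° lat → SW at lon -40°, lat 40°.
Square 1, 2: +1·2° lon, +2·1° lat → SW at lon -38°, lat 42°.
Subsquare s=18, w=22: +18·0.0833333° lon, +22·0.0416667° lat → SW at lon -36.5°, lat 42.9167°.
Cell spans 0.0833333° lon × 0.0416667° lat. Centre is SW corner plus half of each.
latitude 42.9375° N, longitude 36.4583° W.

42.9375° N, 36.4583° W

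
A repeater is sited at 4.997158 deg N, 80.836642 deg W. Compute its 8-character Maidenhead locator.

EJ94nx99

Shift to the Maidenhead origin (180°W, 90°S): lon 99.16336, lat 94.99716.
Field: lon ⌊99.16336/20⌋ = 4 → E; lat ⌊94.99716/10⌋ = 9 → J.
Square: lon ⌊19.16336/2⌋ = 9; lat ⌊4.99716/1⌋ = 4.
Subsquare: lon ⌊1.16336/0.0833333⌋ = 13 → n; lat ⌊0.99716/0.0416667⌋ = 23 → x.
Extended square: lon ⌊0.08002/0.00833333⌋ = 9; lat ⌊0.03882/0.00416667⌋ = 9.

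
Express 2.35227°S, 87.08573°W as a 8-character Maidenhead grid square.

Offset from 180°W / 90°S: lon 92.91427°, lat 87.64773°.
Field: lon ⌊92.91427/20⌋ = 4 → E; lat ⌊87.64773/10⌋ = 8 → I.
Square: lon ⌊12.91427/2⌋ = 6; lat ⌊7.64773/1⌋ = 7.
Subsquare: lon ⌊0.91427/0.0833333⌋ = 10 → k; lat ⌊0.64773/0.0416667⌋ = 15 → p.
Extended square: lon ⌊0.08094/0.00833333⌋ = 9; lat ⌊0.02273/0.00416667⌋ = 5.

EI67kp95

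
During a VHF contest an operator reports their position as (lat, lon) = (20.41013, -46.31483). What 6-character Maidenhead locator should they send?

GL60uj

Shift to the Maidenhead origin (180°W, 90°S): lon 133.6852, lat 110.4101.
Field (20°×10°, letters A–R): 133.6852/20 → 6 → G, 110.4101/10 → 11 → L; chars GL.
Square (2°×1°, digits 0–9): 13.6852/2 → 6, 0.4101/1 → 0; chars 60.
Subsquare (5′×2.5′, letters a–x): 1.6852/0.0833333 → 20 → u, 0.4101/0.0416667 → 9 → j; chars uj.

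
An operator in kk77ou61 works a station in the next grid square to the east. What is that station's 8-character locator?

KK77ou71

Longitude extended square 6; +1 → 7.
The latitude characters are unchanged.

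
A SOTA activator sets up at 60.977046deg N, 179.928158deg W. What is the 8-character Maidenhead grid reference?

AP00ax84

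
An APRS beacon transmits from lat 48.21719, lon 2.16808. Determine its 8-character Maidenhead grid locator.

JN18cf02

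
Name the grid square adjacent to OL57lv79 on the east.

OL57lv89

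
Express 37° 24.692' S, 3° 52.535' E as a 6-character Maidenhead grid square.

JF12wo

Shift to the Maidenhead origin (180°W, 90°S): lon 183.8756, lat 52.5885.
Field: 183.8756/20 → 9 → J, 52.5885/10 → 5 → F; chars JF.
Square: 3.8756/2 → 1, 2.5885/1 → 2; chars 12.
Subsquare: 1.8756/0.0833333 → 22 → w, 0.5885/0.0416667 → 14 → o; chars wo.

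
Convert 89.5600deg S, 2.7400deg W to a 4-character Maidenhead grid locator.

Offset from 180°W / 90°S: lon 177.26°, lat 0.44°.
Field: lon ⌊177.26/20⌋ = 8 → I; lat ⌊0.44/10⌋ = 0 → A.
Square: lon ⌊17.26/2⌋ = 8; lat ⌊0.44/1⌋ = 0.

IA80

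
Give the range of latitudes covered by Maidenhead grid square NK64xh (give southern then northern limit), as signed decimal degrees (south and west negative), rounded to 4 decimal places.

Field N=13, K=10: +13·20° lon, +10·10° lat → SW at lon 80°, lat 10°.
Square 6, 4: +6·2° lon, +4·1° lat → SW at lon 92°, lat 14°.
Subsquare x=23, h=7: +23·0.0833333° lon, +7·0.0416667° lat → SW at lon 93.9167°, lat 14.2917°.
Cell spans 0.0833333° lon × 0.0416667° lat.
south 14.2917, north 14.3333.

14.2917, 14.3333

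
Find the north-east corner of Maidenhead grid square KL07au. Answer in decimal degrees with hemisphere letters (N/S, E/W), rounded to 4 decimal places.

27.8750° N, 20.0833° E

Field K=10, L=11: +10·20° lon, +11·10° lat → SW at lon 20°, lat 20°.
Square 0, 7: +0·2° lon, +7·1° lat → SW at lon 20°, lat 27°.
Subsquare a=0, u=20: +0·0.0833333° lon, +20·0.0416667° lat → SW at lon 20°, lat 27.8333°.
Cell spans 0.0833333° lon × 0.0416667° lat. NE corner is SW corner plus one full cell.
latitude 27.8750° N, longitude 20.0833° E.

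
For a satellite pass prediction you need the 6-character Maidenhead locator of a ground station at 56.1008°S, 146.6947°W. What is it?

BD63pv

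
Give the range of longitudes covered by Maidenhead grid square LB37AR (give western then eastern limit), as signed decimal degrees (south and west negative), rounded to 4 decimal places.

Field L=11, B=1: +11·20° lon, +1·10° lat → SW at lon 40°, lat -80°.
Square 3, 7: +3·2° lon, +7·1° lat → SW at lon 46°, lat -73°.
Subsquare a=0, r=17: +0·0.0833333° lon, +17·0.0416667° lat → SW at lon 46°, lat -72.2917°.
Cell spans 0.0833333° lon × 0.0416667° lat.
west 46.0000, east 46.0833.

46.0000, 46.0833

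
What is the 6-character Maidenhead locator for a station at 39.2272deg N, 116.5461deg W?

DM19rf

Add 180° to longitude and 90° to latitude: 63.4539, 129.2272.
Field: lon ⌊63.4539/20⌋ = 3 → D; lat ⌊129.2272/10⌋ = 12 → M.
Square: lon ⌊3.4539/2⌋ = 1; lat ⌊9.2272/1⌋ = 9.
Subsquare: lon ⌊1.4539/0.0833333⌋ = 17 → r; lat ⌊0.2272/0.0416667⌋ = 5 → f.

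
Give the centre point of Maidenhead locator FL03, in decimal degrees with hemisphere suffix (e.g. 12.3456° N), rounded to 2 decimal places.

23.50° N, 79.00° W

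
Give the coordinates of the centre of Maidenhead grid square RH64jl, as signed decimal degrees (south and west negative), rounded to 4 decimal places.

Field R=17, H=7: +17·20° lon, +7·10° lat → SW at lon 160°, lat -20°.
Square 6, 4: +6·2° lon, +4·1° lat → SW at lon 172°, lat -16°.
Subsquare j=9, l=11: +9·0.0833333° lon, +11·0.0416667° lat → SW at lon 172.75°, lat -15.5417°.
Cell spans 0.0833333° lon × 0.0416667° lat. Centre is SW corner plus half of each.
latitude -15.5208, longitude 172.7917.

-15.5208, 172.7917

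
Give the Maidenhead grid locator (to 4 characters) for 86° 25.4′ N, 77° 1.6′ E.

MR86

Shift to the Maidenhead origin (180°W, 90°S): lon 257.03, lat 176.42.
Field (20°×10°, letters A–R): 257.03/20 → 12 → M, 176.42/10 → 17 → R; chars MR.
Square (2°×1°, digits 0–9): 17.03/2 → 8, 6.42/1 → 6; chars 86.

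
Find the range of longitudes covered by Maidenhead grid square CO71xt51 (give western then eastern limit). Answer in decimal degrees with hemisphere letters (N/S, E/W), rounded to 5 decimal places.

124.04167° W, 124.03333° W

Field C=2, O=14: +2·20° lon, +14·10° lat → SW at lon -140°, lat 50°.
Square 7, 1: +7·2° lon, +1·1° lat → SW at lon -126°, lat 51°.
Subsquare x=23, t=19: +23·0.0833333° lon, +19·0.0416667° lat → SW at lon -124.083°, lat 51.7917°.
Extended square 5, 1: +5·0.00833333° lon, +1·0.00416667° lat → SW at lon -124.042°, lat 51.7958°.
Cell spans 0.00833333° lon × 0.00416667° lat.
west 124.04167° W, east 124.03333° W.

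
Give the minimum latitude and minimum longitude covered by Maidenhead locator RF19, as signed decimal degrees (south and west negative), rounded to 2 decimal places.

Field R=17, F=5: +17·20° lon, +5·10° lat → SW at lon 160°, lat -40°.
Square 1, 9: +1·2° lon, +9·1° lat → SW at lon 162°, lat -31°.
latitude -31.00, longitude 162.00.

-31.00, 162.00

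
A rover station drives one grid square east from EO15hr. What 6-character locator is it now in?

Longitude subsquare h = 7; +1 → 8 = i.
The latitude characters are unchanged.

EO15ir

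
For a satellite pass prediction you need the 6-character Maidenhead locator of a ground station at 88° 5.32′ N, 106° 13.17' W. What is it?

DR68vc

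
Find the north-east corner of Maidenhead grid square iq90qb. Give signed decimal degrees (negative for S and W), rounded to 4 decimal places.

70.0833, -0.5833

Field I=8, Q=16: +8·20° lon, +16·10° lat → SW at lon -20°, lat 70°.
Square 9, 0: +9·2° lon, +0·1° lat → SW at lon -2°, lat 70°.
Subsquare q=16, b=1: +16·0.0833333° lon, +1·0.0416667° lat → SW at lon -0.666667°, lat 70.0417°.
Cell spans 0.0833333° lon × 0.0416667° lat. NE corner is SW corner plus one full cell.
latitude 70.0833, longitude -0.5833.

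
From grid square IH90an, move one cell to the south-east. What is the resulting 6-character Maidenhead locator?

IH90bm

Longitude subsquare a = 0; +1 → 1 = b.
Latitude subsquare n = 13; −1 → 12 = m.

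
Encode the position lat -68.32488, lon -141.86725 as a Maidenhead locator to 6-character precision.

BC91bq

Add 180° to longitude and 90° to latitude: 38.1327, 21.6751.
Field: lon ⌊38.1327/20⌋ = 1 → B; lat ⌊21.6751/10⌋ = 2 → C.
Square: lon ⌊18.1327/2⌋ = 9; lat ⌊1.6751/1⌋ = 1.
Subsquare: lon ⌊0.1327/0.0833333⌋ = 1 → b; lat ⌊0.6751/0.0416667⌋ = 16 → q.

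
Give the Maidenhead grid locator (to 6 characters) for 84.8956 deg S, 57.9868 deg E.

LA85xc

Shift to the Maidenhead origin (180°W, 90°S): lon 237.9868, lat 5.1044.
Field: lon ⌊237.9868/20⌋ = 11 → L; lat ⌊5.1044/10⌋ = 0 → A.
Square: lon ⌊17.9868/2⌋ = 8; lat ⌊5.1044/1⌋ = 5.
Subsquare: lon ⌊1.9868/0.0833333⌋ = 23 → x; lat ⌊0.1044/0.0416667⌋ = 2 → c.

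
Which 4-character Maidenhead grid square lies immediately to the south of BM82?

Latitude square 2; −1 → 1.
The longitude characters are unchanged.

BM81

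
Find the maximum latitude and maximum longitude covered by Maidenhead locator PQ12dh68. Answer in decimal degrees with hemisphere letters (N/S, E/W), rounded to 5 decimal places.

72.32917° N, 122.30833° E

Field P=15, Q=16: +15·20° lon, +16·10° lat → SW at lon 120°, lat 70°.
Square 1, 2: +1·2° lon, +2·1° lat → SW at lon 122°, lat 72°.
Subsquare d=3, h=7: +3·0.0833333° lon, +7·0.0416667° lat → SW at lon 122.25°, lat 72.2917°.
Extended square 6, 8: +6·0.00833333° lon, +8·0.00416667° lat → SW at lon 122.3°, lat 72.325°.
Cell spans 0.00833333° lon × 0.00416667° lat. NE corner is SW corner plus one full cell.
latitude 72.32917° N, longitude 122.30833° E.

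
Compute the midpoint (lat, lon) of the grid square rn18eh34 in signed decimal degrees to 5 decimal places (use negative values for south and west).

48.31042, 162.36250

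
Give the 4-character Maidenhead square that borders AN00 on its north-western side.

RN91

Longitude square 0; −1 → -1, wraps to 9, carry into field.
Longitude field A = 0; −1 → -1, wraps to 17 = R, wrapping around the antimeridian.
Latitude square 0; +1 → 1.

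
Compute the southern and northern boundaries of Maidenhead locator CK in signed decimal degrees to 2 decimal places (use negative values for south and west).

10.00, 20.00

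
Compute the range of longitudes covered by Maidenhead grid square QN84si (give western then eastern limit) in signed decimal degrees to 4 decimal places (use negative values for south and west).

157.5000, 157.5833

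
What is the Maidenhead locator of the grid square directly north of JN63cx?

JN64ca

Latitude subsquare x = 23; +1 → 24, wraps to 0 = a, carry into square.
Latitude square 3; +1 → 4.
The longitude characters are unchanged.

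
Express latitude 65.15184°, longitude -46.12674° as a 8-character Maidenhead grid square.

GP65wd46

Add 180° to longitude and 90° to latitude: 133.87326, 155.15184.
Field: 133.87326/20 → 6 → G, 155.15184/10 → 15 → P; chars GP.
Square: 13.87326/2 → 6, 5.15184/1 → 5; chars 65.
Subsquare: 1.87326/0.0833333 → 22 → w, 0.15184/0.0416667 → 3 → d; chars wd.
Extended square: 0.03993/0.00833333 → 4, 0.02684/0.00416667 → 6; chars 46.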